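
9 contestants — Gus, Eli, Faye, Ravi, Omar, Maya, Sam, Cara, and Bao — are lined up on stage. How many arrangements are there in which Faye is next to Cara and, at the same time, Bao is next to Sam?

Treat {Faye,Cara} as one block (2 orders) and {Bao,Sam} as another (2 orders).
That leaves 7 units to arrange: 2 × 2 × 7! = 4 × 5040 = 20160.

20160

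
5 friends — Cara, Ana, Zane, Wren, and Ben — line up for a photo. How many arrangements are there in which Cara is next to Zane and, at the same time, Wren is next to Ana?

Treat {Cara,Zane} as one block (2 orders) and {Wren,Ana} as another (2 orders).
That leaves 3 units to arrange: 2 × 2 × 3! = 4 × 6 = 24.

24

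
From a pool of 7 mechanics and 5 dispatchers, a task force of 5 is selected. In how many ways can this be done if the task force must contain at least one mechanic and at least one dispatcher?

Total 5-person selections from all 12: C(12,5) = 792.
Subtract selections that omit an entire group: no mechanics → C(5,5) = 1; no dispatchers → C(7,5) = 21.
Both groups omitted at once is impossible, so 792 − 22 = 770.

770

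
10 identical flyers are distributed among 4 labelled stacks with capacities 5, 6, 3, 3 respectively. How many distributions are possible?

By stars and bars, unrestricted non-negative solutions to x_1+…+x_4 = 10 number C(10+3,3) = 286.
Subtract solutions that violate a single cap (substitute x_i' = x_i − (cap_i+1)): x_1 ≥ 6 gives C(7,3) = 35; x_2 ≥ 7 gives C(6,3) = 20; x_3 ≥ 4 gives C(9,3) = 84; x_4 ≥ 4 gives C(9,3) = 84. Together 223.
Add back pairs where two caps are both exceeded: 0 + 1 + 1 + 0 + 0 + 10 = 12.
By inclusion–exclusion the count is 286 − 223 + 12 = 75.

75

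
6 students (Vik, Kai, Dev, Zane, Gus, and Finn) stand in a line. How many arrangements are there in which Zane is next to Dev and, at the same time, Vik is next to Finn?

96

Treat {Zane,Dev} as one block (2 orders) and {Vik,Finn} as another (2 orders).
That leaves 4 units to arrange: 2 × 2 × 4! = 4 × 24 = 96.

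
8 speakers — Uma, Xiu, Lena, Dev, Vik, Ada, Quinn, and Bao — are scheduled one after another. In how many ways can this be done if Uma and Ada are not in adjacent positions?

There are 8! = 40320 arrangements in all. If Uma and Ada are adjacent, merging them into one block gives 2·(7)! = 10080 arrangements.
So 40320 − 10080 = 30240 arrangements keep them apart.

30240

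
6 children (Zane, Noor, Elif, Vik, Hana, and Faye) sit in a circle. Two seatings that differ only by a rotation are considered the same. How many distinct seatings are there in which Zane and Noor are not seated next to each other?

Without the restriction there are (5)! = 120 seatings.
Those with Zane next to Noor: fuse the pair into one unit and seat 5 units around a circle — 2·(4)! = 48.
Subtracting, 120 − 48 = 72.

72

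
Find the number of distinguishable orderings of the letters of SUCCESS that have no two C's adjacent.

There are 7!/(3!·2!) = 420 arrangements of SUCCESS in total.
If the two C's are adjacent, glue them into one block, leaving 6 items to arrange: (6)!/(3!) = 120 ways.
Subtracting, 420 − 120 = 300 arrangements keep the C's apart.

300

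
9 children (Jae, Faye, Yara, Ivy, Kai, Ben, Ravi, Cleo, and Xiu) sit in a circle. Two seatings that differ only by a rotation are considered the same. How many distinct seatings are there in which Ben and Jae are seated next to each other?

Glue Ben and Jae into a block (2 internal orders). Seating 8 units around a circle gives (7)! arrangements.
So 2 × (7)! = 2 × 5040 = 10080.

10080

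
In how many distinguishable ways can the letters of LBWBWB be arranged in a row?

LBWBWB has 6 letters with B appearing 3 times and W appearing twice.
Dividing 6! = 720 by 3!·2! = 12 for the repeated letters gives 60.

60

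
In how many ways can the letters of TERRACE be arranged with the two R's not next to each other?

900

There are 7!/(2!·2!) = 1260 arrangements of TERRACE in total.
Arrangements with the R's together: treat RR as one letter, giving (6)!/(2!) = 360.
Subtracting, 1260 − 360 = 900 arrangements keep the R's apart.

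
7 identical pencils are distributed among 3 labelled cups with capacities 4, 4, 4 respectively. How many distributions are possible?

Ignoring the caps, the number of non-negative solutions to x_1+…+x_3 = 7 is C(9,2) = 36.
Subtract solutions that violate a single cap (substitute x_i' = x_i − (cap_i+1)): x_1 ≥ 5 gives C(4,2) = 6; x_2 ≥ 5 gives C(4,2) = 6; x_3 ≥ 5 gives C(4,2) = 6. Together 18.
No two caps can be exceeded simultaneously, so the pair terms are all 0.
By inclusion–exclusion the count is 36 − 18 + 0 = 18.

18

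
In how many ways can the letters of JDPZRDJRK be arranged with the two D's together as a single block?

Treat the 2 copies of D as a single block. The multiset to arrange is then {DD, J, J, K, P, R, R, Z}, 8 items in all.
That gives (8)!/(2!·2!) = 10080 arrangements.

10080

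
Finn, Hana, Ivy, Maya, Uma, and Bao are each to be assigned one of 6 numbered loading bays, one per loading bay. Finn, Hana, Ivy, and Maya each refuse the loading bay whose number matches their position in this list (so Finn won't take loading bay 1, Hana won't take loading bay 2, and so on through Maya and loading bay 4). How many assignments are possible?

Let Aᵢ (for 1 ≤ i ≤ 4) be the placements that put person i in their forbidden loading bay. Any j of these fix j positions, leaving (6−j)! ways to fill the rest, and there are C(4,j) ways to pick which j.
By inclusion–exclusion, the number of valid placements is Σ_{j=0}^{4} (−1)^j C(4,j)·(6−j)!.
Computing: 720 − 480 + 144 − 24 + 2 = 362.

362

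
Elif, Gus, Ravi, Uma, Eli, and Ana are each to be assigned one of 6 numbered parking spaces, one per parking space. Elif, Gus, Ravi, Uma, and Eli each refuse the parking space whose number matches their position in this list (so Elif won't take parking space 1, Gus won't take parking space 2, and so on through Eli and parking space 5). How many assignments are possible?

309

Let Aᵢ (for 1 ≤ i ≤ 5) be the placements that put person i in their forbidden parking space. Any j of these fix j positions, leaving (6−j)! ways to fill the rest, and there are C(5,j) ways to pick which j.
By inclusion–exclusion, the number of valid placements is Σ_{j=0}^{5} (−1)^j C(5,j)·(6−j)!.
Computing: 720 − 600 + 240 − 60 + 10 − 1 = 309.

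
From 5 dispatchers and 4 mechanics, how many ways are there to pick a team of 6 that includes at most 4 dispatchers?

80

Split by how many dispatchers are chosen (0 through 4).
Sum: C(5,0)·C(4,6) + C(5,1)·C(4,5) + C(5,2)·C(4,4) + C(5,3)·C(4,3) + C(5,4)·C(4,2) = 0 + 0 + 10 + 40 + 30 = 80.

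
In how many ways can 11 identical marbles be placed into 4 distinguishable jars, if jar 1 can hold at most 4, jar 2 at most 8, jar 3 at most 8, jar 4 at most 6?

225

By stars and bars, unrestricted non-negative solutions to x_1+…+x_4 = 11 number C(11+3,3) = 364.
Subtract solutions that violate a single cap (substitute x_i' = x_i − (cap_i+1)): x_1 ≥ 5 gives C(9,3) = 84; x_2 ≥ 9 gives C(5,3) = 10; x_3 ≥ 9 gives C(5,3) = 10; x_4 ≥ 7 gives C(7,3) = 35. Together 139.
No two caps can be exceeded simultaneously, so the pair terms are all 0.
By inclusion–exclusion the count is 364 − 139 + 0 = 225.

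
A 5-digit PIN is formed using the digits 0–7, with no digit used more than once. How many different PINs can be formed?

This is a permutation of 5 out of 8: P(8,5) = 8!/3!.
That product is 8 × 7 × 6 × 5 × 4 = 6720.

6720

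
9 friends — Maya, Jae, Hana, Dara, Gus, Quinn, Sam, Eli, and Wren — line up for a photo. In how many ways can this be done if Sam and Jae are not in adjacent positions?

There are 9! = 362880 arrangements in all. If Sam and Jae are adjacent, merging them into one block gives 2·(8)! = 80640 arrangements.
So 362880 − 80640 = 282240 arrangements keep them apart.

282240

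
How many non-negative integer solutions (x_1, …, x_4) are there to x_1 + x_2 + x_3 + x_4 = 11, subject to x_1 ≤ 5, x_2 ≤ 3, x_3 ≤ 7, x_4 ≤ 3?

By stars and bars, unrestricted non-negative solutions to x_1+…+x_4 = 11 number C(11+3,3) = 364.
Subtract solutions that violate a single cap (substitute x_i' = x_i − (cap_i+1)): x_1 ≥ 6 gives C(8,3) = 56; x_2 ≥ 4 gives C(10,3) = 120; x_3 ≥ 8 gives C(6,3) = 20; x_4 ≥ 4 gives C(10,3) = 120. Together 316.
Add back pairs where two caps are both exceeded: 4 + 0 + 4 + 0 + 20 + 0 = 28.
By inclusion–exclusion the count is 364 − 316 + 28 = 76.

76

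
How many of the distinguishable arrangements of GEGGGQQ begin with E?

15

Fix E in the first position and arrange the remaining 6 letters.
Those 6 letters have G appearing 4 times and Q appearing twice, giving (6)!/(4!·2!) = 15.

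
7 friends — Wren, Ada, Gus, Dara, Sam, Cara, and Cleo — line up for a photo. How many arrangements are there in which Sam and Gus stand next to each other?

Glue Sam and Gus into one block (2 internal orders), leaving 6 units to arrange in a row.
That gives 2 × 6! = 2 × 720 = 1440.

1440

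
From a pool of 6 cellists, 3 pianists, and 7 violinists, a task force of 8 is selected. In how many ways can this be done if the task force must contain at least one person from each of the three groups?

Unrestricted: C(16,8) = 12870 ways to pick any 8 of the 16.
Subtract selections that omit an entire group: no cellists → C(10,8) = 45; no pianists → C(13,8) = 1287; no violinists → C(9,8) = 9.
Add back selections omitting two groups (i.e. drawn from a single group): C(6,8) + C(3,8) + C(7,8) = 0.
By inclusion–exclusion: 12870 − 1341 + 0 = 11529.

11529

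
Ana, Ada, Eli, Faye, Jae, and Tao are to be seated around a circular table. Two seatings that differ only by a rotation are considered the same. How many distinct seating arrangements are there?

Fix one person's seat to break rotational symmetry; the remaining 5 people can be arranged in (5)! = 120 ways.

120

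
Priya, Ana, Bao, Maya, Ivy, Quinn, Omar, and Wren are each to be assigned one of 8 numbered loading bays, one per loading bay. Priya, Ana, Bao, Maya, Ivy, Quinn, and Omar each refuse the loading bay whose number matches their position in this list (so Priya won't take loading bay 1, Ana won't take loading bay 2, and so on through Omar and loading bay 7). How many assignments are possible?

Let Aᵢ (for 1 ≤ i ≤ 7) be the placements that put person i in their forbidden loading bay. Any j of these fix j positions, leaving (8−j)! ways to fill the rest, and there are C(7,j) ways to pick which j.
By inclusion–exclusion, the number of valid placements is Σ_{j=0}^{7} (−1)^j C(7,j)·(8−j)!.
Computing: 40320 − 35280 + 15120 − 4200 + 840 − 126 + 14 − 1 = 16687.

16687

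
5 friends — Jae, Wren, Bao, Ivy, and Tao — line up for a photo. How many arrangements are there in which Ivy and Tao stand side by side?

Glue Ivy and Tao into one block (2 internal orders), leaving 4 units to arrange in a row.
So the count is 2·(4)! = 48.

48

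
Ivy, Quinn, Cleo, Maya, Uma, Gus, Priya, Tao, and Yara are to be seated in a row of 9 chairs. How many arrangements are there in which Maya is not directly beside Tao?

There are 9! = 362880 arrangements in all. If Maya and Tao are adjacent, merging them into one block gives 2·(8)! = 80640 arrangements.
So 362880 − 80640 = 282240 arrangements keep them apart.

282240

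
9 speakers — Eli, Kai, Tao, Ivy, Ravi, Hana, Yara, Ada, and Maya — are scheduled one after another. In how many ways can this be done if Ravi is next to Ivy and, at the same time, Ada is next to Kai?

20160

Treat {Ravi,Ivy} as one block (2 orders) and {Ada,Kai} as another (2 orders).
That leaves 7 units to arrange: 2 × 2 × 7! = 4 × 5040 = 20160.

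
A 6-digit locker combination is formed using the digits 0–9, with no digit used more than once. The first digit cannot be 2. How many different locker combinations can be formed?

The first digit has 10−1 = 9 choices (anything except 2).
The remaining 5 digits are filled from the other 9 symbols without repetition: 9 × 8 × 7 × 6 × 5 = 15120.
Total: 9 × 15120 = 136080.

136080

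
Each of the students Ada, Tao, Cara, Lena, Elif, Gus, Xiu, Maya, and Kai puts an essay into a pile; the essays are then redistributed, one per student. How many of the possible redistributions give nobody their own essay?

Let Aᵢ be the assignments in which student i gets their own essay. We want the size of the complement of A₁∪…∪A_9.
By inclusion–exclusion this is Σ_{j=0}^{9} (−1)^j C(9,j)·(9−j)!.
Computing: 362880 − 362880 + 181440 − 60480 + 15120 − 3024 + 504 − 72 + 9 − 1 = 133496.

133496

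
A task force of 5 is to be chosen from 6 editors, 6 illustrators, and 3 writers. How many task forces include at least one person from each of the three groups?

With no constraint there are C(15,5) = 3003 possible selections.
Subtract selections that omit an entire group: no editors → C(9,5) = 126; no illustrators → C(9,5) = 126; no writers → C(12,5) = 792.
Add back selections omitting two groups (i.e. drawn from a single group): C(6,5) + C(6,5) + C(3,5) = 12.
By inclusion–exclusion: 3003 − 1044 + 12 = 1971.

1971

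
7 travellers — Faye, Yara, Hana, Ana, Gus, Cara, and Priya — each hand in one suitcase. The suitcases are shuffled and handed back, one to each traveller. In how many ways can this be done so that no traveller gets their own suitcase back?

Let Aᵢ be the assignments in which traveller i gets their own suitcase. We want the size of the complement of A₁∪…∪A_7.
By inclusion–exclusion this is Σ_{j=0}^{7} (−1)^j C(7,j)·(7−j)!.
Computing: 5040 − 5040 + 2520 − 840 + 210 − 42 + 7 − 1 = 1854.

1854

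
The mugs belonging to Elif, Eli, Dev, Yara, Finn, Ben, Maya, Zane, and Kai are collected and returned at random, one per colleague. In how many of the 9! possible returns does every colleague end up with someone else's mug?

133496

This is the derangement count D_9: permutations of 9 items with no fixed point.
By inclusion–exclusion this is Σ_{j=0}^{9} (−1)^j C(9,j)·(9−j)!.
Computing: 362880 − 362880 + 181440 − 60480 + 15120 − 3024 + 504 − 72 + 9 − 1 = 133496.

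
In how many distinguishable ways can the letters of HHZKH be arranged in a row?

20

Letter multiplicities in HHZKH: H×3, K×1, Z×1.
Dividing 5! = 120 by 3! = 6 for the repeated letters gives 20.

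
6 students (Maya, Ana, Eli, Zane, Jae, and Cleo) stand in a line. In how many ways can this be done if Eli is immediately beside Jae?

Place the 4 others and the Eli-Jae pair as 5 objects in a line; the pair has 2 internal arrangements.
So the count is 2·(5)! = 240.

240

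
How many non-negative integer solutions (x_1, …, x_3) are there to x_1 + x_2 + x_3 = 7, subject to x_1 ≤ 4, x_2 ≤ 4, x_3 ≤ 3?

14

Ignoring the caps, the number of non-negative solutions to x_1+…+x_3 = 7 is C(9,2) = 36.
Subtract solutions that violate a single cap (substitute x_i' = x_i − (cap_i+1)): x_1 ≥ 5 gives C(4,2) = 6; x_2 ≥ 5 gives C(4,2) = 6; x_3 ≥ 4 gives C(5,2) = 10. Together 22.
No two caps can be exceeded simultaneously, so the pair terms are all 0.
By inclusion–exclusion the count is 36 − 22 + 0 = 14.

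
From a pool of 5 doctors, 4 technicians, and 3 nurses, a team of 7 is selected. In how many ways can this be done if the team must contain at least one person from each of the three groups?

747

Unrestricted: C(12,7) = 792 ways to pick any 7 of the 12.
Selections missing a whole group: no doctors → C(7,7) = 1; no technicians → C(8,7) = 8; no nurses → C(9,7) = 36.
Add back selections omitting two groups (i.e. drawn from a single group): C(5,7) + C(4,7) + C(3,7) = 0.
By inclusion–exclusion: 792 − 45 + 0 = 747.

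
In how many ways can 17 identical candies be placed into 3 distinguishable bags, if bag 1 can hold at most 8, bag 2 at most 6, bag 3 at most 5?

6

By stars and bars, unrestricted non-negative solutions to x_1+…+x_3 = 17 number C(17+2,2) = 171.
Subtract solutions that violate a single cap (substitute x_i' = x_i − (cap_i+1)): x_1 ≥ 9 gives C(10,2) = 45; x_2 ≥ 7 gives C(12,2) = 66; x_3 ≥ 6 gives C(13,2) = 78. Together 189.
Add back pairs where two caps are both exceeded: 3 + 6 + 15 = 24.
By inclusion–exclusion the count is 171 − 189 + 24 = 6.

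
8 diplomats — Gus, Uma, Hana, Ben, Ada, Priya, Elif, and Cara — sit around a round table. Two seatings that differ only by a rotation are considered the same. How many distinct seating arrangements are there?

5040

Around a circle, 8 distinct people have 8!/8 = (7)! = 5040 rotationally distinct seatings.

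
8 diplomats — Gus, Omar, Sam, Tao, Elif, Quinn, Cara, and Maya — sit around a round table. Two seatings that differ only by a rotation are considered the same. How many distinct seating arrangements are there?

Fix one person's seat to break rotational symmetry; the remaining 7 people can be arranged in (7)! = 5040 ways.

5040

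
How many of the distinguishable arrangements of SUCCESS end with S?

Fix S in the last position and arrange the remaining 6 letters.
Those 6 letters have C appearing twice and S appearing twice, giving (6)!/(2!·2!) = 180.

180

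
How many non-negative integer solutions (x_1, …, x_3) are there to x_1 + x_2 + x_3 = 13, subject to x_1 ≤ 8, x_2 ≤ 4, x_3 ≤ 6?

By stars and bars, unrestricted non-negative solutions to x_1+…+x_3 = 13 number C(13+2,2) = 105.
Subtract solutions that violate a single cap (substitute x_i' = x_i − (cap_i+1)): x_1 ≥ 9 gives C(6,2) = 15; x_2 ≥ 5 gives C(10,2) = 45; x_3 ≥ 7 gives C(8,2) = 28. Together 88.
Add back pairs where two caps are both exceeded: 0 + 0 + 3 = 3.
By inclusion–exclusion the count is 105 − 88 + 3 = 20.

20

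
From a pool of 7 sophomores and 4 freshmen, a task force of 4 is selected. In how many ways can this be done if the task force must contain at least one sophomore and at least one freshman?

With no constraint there are C(11,4) = 330 possible selections.
Subtract selections that omit an entire group: no sophomores → C(4,4) = 1; no freshmen → C(7,4) = 35.
Both groups omitted at once is impossible, so 330 − 36 = 294.

294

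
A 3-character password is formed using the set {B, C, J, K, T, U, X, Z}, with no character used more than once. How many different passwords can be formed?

336

Choose and order 3 of the 8 symbols: the first character has 8 options, the next 7, then 6.
8 × 7 × 6 = 336.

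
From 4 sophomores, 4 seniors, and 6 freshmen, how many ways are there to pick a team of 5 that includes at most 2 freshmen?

1316

Split by how many freshmen are chosen (0 through 2).
Sum: C(6,0)·C(8,5) + C(6,1)·C(8,4) + C(6,2)·C(8,3) = 56 + 420 + 840 = 1316.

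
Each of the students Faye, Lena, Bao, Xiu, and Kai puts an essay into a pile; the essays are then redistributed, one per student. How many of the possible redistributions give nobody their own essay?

Count assignments avoiding every fixed point. For any j of the 5 students fixed to their own essay, the other 5−j can be arranged in (5−j)! ways.
By inclusion–exclusion this is Σ_{j=0}^{5} (−1)^j C(5,j)·(5−j)!.
Computing: 120 − 120 + 60 − 20 + 5 − 1 = 44.

44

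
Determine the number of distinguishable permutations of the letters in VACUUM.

360

Letter multiplicities in VACUUM: A×1, C×1, M×1, U×2, V×1.
So there are 6! / (2!) = 360 distinguishable arrangements.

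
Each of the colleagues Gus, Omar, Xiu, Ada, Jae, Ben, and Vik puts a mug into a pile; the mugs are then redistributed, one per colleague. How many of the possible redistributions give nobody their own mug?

1854

This is the derangement count D_7: permutations of 7 items with no fixed point.
By inclusion–exclusion this is Σ_{j=0}^{7} (−1)^j C(7,j)·(7−j)!.
Computing: 5040 − 5040 + 2520 − 840 + 210 − 42 + 7 − 1 = 1854.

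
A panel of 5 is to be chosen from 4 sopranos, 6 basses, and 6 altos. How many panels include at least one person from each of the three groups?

Total 5-person selections from all 16: C(16,5) = 4368.
Subtract selections that omit an entire group: no sopranos → C(12,5) = 792; no basses → C(10,5) = 252; no altos → C(10,5) = 252.
Add back selections omitting two groups (i.e. drawn from a single group): C(4,5) + C(6,5) + C(6,5) = 12.
By inclusion–exclusion: 4368 − 1296 + 12 = 3084.

3084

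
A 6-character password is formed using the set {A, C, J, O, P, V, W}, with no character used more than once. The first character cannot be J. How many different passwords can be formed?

4320

The first character has 7−1 = 6 choices (anything except J).
The remaining 5 characters are filled from the other 6 symbols without repetition: 6 × 5 × 4 × 3 × 2 = 720.
Total: 6 × 720 = 4320.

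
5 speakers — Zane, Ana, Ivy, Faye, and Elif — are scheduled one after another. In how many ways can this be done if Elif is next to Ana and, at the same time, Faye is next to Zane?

24

Treat {Elif,Ana} as one block (2 orders) and {Faye,Zane} as another (2 orders).
That leaves 3 units to arrange: 2 × 2 × 3! = 4 × 6 = 24.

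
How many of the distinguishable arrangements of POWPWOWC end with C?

210

Fix C in the last position and arrange the remaining 7 letters.
Those 7 letters have O appearing twice, P appearing twice, and W appearing 3 times, giving (7)!/(3!·2!·2!) = 210.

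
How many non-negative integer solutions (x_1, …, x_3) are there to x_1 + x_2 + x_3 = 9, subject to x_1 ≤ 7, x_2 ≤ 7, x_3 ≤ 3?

28

By stars and bars, unrestricted non-negative solutions to x_1+…+x_3 = 9 number C(9+2,2) = 55.
Subtract solutions that violate a single cap (substitute x_i' = x_i − (cap_i+1)): x_1 ≥ 8 gives C(3,2) = 3; x_2 ≥ 8 gives C(3,2) = 3; x_3 ≥ 4 gives C(7,2) = 21. Together 27.
No two caps can be exceeded simultaneously, so the pair terms are all 0.
By inclusion–exclusion the count is 55 − 27 + 0 = 28.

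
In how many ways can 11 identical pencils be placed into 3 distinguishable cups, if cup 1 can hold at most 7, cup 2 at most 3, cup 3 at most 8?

26

Ignoring the caps, the number of non-negative solutions to x_1+…+x_3 = 11 is C(13,2) = 78.
Subtract solutions that violate a single cap (substitute x_i' = x_i − (cap_i+1)): x_1 ≥ 8 gives C(5,2) = 10; x_2 ≥ 4 gives C(9,2) = 36; x_3 ≥ 9 gives C(4,2) = 6. Together 52.
No two caps can be exceeded simultaneously, so the pair terms are all 0.
By inclusion–exclusion the count is 78 − 52 + 0 = 26.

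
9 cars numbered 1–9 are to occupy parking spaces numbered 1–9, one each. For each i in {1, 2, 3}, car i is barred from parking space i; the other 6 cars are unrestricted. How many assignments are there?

Let Aᵢ (for i ∈ {1, 2, 3}) be the placements that put car i in its forbidden parking space. Any j of these fix j positions, leaving (9−j)! ways to fill the rest, and there are C(3,j) ways to pick which j.
By inclusion–exclusion, the number of valid placements is Σ_{j=0}^{3} (−1)^j C(3,j)·(9−j)!.
Computing: 362880 − 120960 + 15120 − 720 = 256320.

256320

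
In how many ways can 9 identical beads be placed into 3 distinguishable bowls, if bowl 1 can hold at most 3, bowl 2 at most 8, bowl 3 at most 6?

27

Ignoring the caps, the number of non-negative solutions to x_1+…+x_3 = 9 is C(11,2) = 55.
Subtract solutions that violate a single cap (substitute x_i' = x_i − (cap_i+1)): x_1 ≥ 4 gives C(7,2) = 21; x_2 ≥ 9 gives C(2,2) = 1; x_3 ≥ 7 gives C(4,2) = 6. Together 28.
No two caps can be exceeded simultaneously, so the pair terms are all 0.
By inclusion–exclusion the count is 55 − 28 + 0 = 27.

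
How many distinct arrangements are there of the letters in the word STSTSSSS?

The 8 letters of STSTSSSS have repeats: S appearing 6 times and T appearing twice.
The number of distinct arrangements is 8!/(6!·2!) = 40320/1440 = 28.

28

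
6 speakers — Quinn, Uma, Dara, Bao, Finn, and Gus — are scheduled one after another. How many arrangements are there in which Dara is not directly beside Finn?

480

Of the 6! = 720 arrangements, those with Dara and Finn adjacent number 2 × 5! = 240 (treat the pair as a block with 2 internal orders).
So 720 − 240 = 480 arrangements keep them apart.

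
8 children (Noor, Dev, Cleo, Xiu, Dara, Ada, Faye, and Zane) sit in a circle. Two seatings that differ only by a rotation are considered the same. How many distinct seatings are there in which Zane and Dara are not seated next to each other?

All circular seatings of 8 people number (7)! = 5040.
Seatings with Zane beside Dara: treat them as a block with 2 internal orders, giving 2 × (6)! = 1440.
Subtracting, 5040 − 1440 = 3600.

3600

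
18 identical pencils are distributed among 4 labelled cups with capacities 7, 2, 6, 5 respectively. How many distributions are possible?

Ignoring the caps, the number of non-negative solutions to x_1+…+x_4 = 18 is C(21,3) = 1330.
Subtract solutions that violate a single cap (substitute x_i' = x_i − (cap_i+1)): x_1 ≥ 8 gives C(13,3) = 286; x_2 ≥ 3 gives C(18,3) = 816; x_3 ≥ 7 gives C(14,3) = 364; x_4 ≥ 6 gives C(15,3) = 455. Together 1921.
Add back pairs where two caps are both exceeded: 120 + 20 + 35 + 165 + 220 + 56 = 616.
Subtract triples: 1 + 4 + 0 + 10 = 15.
By inclusion–exclusion the count is 1330 − 1921 + 616 − 15 = 10.

10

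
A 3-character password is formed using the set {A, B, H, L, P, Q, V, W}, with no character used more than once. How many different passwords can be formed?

Choose and order 3 of the 8 symbols: the first character has 8 options, the next 7, then 6.
8 × 7 × 6 = 336.

336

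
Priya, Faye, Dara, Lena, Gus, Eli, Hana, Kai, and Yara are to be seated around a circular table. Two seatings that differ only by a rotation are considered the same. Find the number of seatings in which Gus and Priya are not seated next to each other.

All circular seatings of 9 people number (8)! = 40320.
Those with Gus next to Priya: fuse the pair into one unit and seat 8 units around a circle — 2·(7)! = 10080.
Subtracting, 40320 − 10080 = 30240.

30240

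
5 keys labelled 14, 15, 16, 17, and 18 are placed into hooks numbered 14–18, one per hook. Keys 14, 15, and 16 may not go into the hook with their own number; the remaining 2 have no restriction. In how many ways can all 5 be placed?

64

Let Aᵢ (for i ∈ {14, 15, 16}) be the placements that put key i in its forbidden hook. Any j of these fix j positions, leaving (5−j)! ways to fill the rest, and there are C(3,j) ways to pick which j.
By inclusion–exclusion, the number of valid placements is Σ_{j=0}^{3} (−1)^j C(3,j)·(5−j)!.
Computing: 120 − 72 + 18 − 2 = 64.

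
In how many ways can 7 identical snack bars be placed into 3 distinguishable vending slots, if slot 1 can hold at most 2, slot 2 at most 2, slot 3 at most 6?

Ignoring the caps, the number of non-negative solutions to x_1+…+x_3 = 7 is C(9,2) = 36.
Subtract solutions that violate a single cap (substitute x_i' = x_i − (cap_i+1)): x_1 ≥ 3 gives C(6,2) = 15; x_2 ≥ 3 gives C(6,2) = 15; x_3 ≥ 7 gives C(2,2) = 1. Together 31.
Add back pairs where two caps are both exceeded: 3 + 0 + 0 = 3.
By inclusion–exclusion the count is 36 − 31 + 3 = 8.

8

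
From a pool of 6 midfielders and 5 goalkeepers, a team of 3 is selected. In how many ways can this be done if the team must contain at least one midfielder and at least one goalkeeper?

135

With no constraint there are C(11,3) = 165 possible selections.
Subtract selections that omit an entire group: no midfielders → C(5,3) = 10; no goalkeepers → C(6,3) = 20.
Both groups omitted at once is impossible, so 165 − 30 = 135.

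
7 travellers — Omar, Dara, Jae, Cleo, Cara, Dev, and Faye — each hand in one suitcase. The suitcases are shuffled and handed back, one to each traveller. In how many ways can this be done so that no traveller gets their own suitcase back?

1854

This is the derangement count D_7: permutations of 7 items with no fixed point.
By inclusion–exclusion this is Σ_{j=0}^{7} (−1)^j C(7,j)·(7−j)!.
Computing: 5040 − 5040 + 2520 − 840 + 210 − 42 + 7 − 1 = 1854.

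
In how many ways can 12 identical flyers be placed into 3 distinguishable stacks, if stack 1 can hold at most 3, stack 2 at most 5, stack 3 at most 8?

14

Without the upper bounds there are C(14,2) = 91 ways to split 12 among 3 stacks.
Subtract solutions that violate a single cap (substitute x_i' = x_i − (cap_i+1)): x_1 ≥ 4 gives C(10,2) = 45; x_2 ≥ 6 gives C(8,2) = 28; x_3 ≥ 9 gives C(5,2) = 10. Together 83.
Add back pairs where two caps are both exceeded: 6 + 0 + 0 = 6.
By inclusion–exclusion the count is 91 − 83 + 6 = 14.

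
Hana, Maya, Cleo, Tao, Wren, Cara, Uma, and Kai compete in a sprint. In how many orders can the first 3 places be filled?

This is an ordered selection of 3 from 8: P(8,3).
That gives 8 × 7 × 6 = 336.

336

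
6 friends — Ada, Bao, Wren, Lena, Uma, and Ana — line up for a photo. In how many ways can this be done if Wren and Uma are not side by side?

Of the 6! = 720 arrangements, those with Wren and Uma adjacent number 2 × 5! = 240 (treat the pair as a block with 2 internal orders).
So 720 − 240 = 480 arrangements keep them apart.

480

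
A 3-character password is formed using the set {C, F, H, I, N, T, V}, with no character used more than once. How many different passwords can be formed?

This is a permutation of 3 out of 7: P(7,3) = 7!/4!.
7 × 6 × 5 = 210.

210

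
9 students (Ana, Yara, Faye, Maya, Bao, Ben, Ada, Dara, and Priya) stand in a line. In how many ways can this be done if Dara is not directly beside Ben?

There are 9! = 362880 arrangements in all. If Dara and Ben are adjacent, merging them into one block gives 2·(8)! = 80640 arrangements.
So 362880 − 80640 = 282240 arrangements keep them apart.

282240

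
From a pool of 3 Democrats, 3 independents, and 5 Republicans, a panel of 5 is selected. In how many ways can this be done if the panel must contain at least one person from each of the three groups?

345

Total 5-person selections from all 11: C(11,5) = 462.
Subtract selections that omit an entire group: no Democrats → C(8,5) = 56; no independents → C(8,5) = 56; no Republicans → C(6,5) = 6.
Add back selections omitting two groups (i.e. drawn from a single group): C(3,5) + C(3,5) + C(5,5) = 1.
By inclusion–exclusion: 462 − 118 + 1 = 345.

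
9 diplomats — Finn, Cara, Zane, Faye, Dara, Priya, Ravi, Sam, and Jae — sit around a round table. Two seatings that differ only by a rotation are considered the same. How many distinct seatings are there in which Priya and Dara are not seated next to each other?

All circular seatings of 9 people number (8)! = 40320.
Seatings with Priya beside Dara: treat them as a block with 2 internal orders, giving 2 × (7)! = 10080.
Subtracting, 40320 − 10080 = 30240.

30240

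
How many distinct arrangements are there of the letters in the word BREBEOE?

BREBEOE has 7 letters with B appearing twice and E appearing 3 times.
Dividing 7! = 5040 by 3!·2! = 12 for the repeated letters gives 420.

420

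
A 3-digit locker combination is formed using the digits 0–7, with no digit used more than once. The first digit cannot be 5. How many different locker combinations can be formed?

294

The first digit has 8−1 = 7 choices (anything except 5).
The remaining 2 digits are filled from the other 7 symbols without repetition: 7 × 6 = 42.
Total: 7 × 42 = 294.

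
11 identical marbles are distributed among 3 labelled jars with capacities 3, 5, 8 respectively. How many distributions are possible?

18

Ignoring the caps, the number of non-negative solutions to x_1+…+x_3 = 11 is C(13,2) = 78.
Subtract solutions that violate a single cap (substitute x_i' = x_i − (cap_i+1)): x_1 ≥ 4 gives C(9,2) = 36; x_2 ≥ 6 gives C(7,2) = 21; x_3 ≥ 9 gives C(4,2) = 6. Together 63.
Add back pairs where two caps are both exceeded: 3 + 0 + 0 = 3.
By inclusion–exclusion the count is 78 − 63 + 3 = 18.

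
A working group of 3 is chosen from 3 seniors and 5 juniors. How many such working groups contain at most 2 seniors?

55

Split by how many seniors are chosen (0 through 2).
Sum: C(3,0)·C(5,3) + C(3,1)·C(5,2) + C(3,2)·C(5,1) = 10 + 30 + 15 = 55.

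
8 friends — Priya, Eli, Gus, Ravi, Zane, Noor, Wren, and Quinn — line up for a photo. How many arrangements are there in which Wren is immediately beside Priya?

10080

Treat {Wren, Priya} as a single unit. There are 7 units to order, and the pair itself can be ordered 2 ways.
That gives 2 × 7! = 2 × 5040 = 10080.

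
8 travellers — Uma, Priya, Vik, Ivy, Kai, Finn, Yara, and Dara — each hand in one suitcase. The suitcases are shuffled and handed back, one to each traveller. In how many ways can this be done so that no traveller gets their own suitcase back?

14833

This is the derangement count D_8: permutations of 8 items with no fixed point.
By inclusion–exclusion this is Σ_{j=0}^{8} (−1)^j C(8,j)·(8−j)!.
Computing: 40320 − 40320 + 20160 − 6720 + 1680 − 336 + 56 − 8 + 1 = 14833.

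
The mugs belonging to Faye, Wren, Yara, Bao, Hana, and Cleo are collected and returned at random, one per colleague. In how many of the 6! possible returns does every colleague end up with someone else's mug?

This is the derangement count D_6: permutations of 6 items with no fixed point.
By inclusion–exclusion this is Σ_{j=0}^{6} (−1)^j C(6,j)·(6−j)!.
Computing: 720 − 720 + 360 − 120 + 30 − 6 + 1 = 265.

265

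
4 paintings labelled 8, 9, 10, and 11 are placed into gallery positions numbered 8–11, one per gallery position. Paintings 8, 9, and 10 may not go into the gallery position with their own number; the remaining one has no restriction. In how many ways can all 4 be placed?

Let Aᵢ (for i ∈ {8, 9, 10}) be the placements that put painting i in its forbidden gallery position. Any j of these fix j positions, leaving (4−j)! ways to fill the rest, and there are C(3,j) ways to pick which j.
By inclusion–exclusion, the number of valid placements is Σ_{j=0}^{3} (−1)^j C(3,j)·(4−j)!.
Computing: 24 − 18 + 6 − 1 = 11.

11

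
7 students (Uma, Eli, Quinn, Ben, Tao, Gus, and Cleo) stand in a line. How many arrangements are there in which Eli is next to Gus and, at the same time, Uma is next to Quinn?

480

Treat {Eli,Gus} as one block (2 orders) and {Uma,Quinn} as another (2 orders).
That leaves 5 units to arrange: 2 × 2 × 5! = 4 × 120 = 480.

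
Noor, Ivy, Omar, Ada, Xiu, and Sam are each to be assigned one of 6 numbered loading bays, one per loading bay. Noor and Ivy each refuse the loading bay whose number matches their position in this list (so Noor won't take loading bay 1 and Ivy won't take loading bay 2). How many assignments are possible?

Let Aᵢ (for i ∈ {1, 2}) be the placements that put person i in their forbidden loading bay. Any j of these fix j positions, leaving (6−j)! ways to fill the rest, and there are C(2,j) ways to pick which j.
By inclusion–exclusion, the number of valid placements is Σ_{j=0}^{2} (−1)^j C(2,j)·(6−j)!.
Computing: 720 − 240 + 24 = 504.

504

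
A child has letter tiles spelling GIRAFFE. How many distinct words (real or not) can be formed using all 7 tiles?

2520

The 7 letters of GIRAFFE have repeats: F appearing twice.
So there are 7! / (2!) = 2520 distinguishable arrangements.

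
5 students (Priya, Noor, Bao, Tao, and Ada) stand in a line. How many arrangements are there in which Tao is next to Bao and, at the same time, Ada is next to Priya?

24

Treat {Tao,Bao} as one block (2 orders) and {Ada,Priya} as another (2 orders).
That leaves 3 units to arrange: 2 × 2 × 3! = 4 × 6 = 24.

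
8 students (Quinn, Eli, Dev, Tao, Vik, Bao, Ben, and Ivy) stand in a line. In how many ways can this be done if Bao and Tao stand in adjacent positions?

Place the 6 others and the Bao-Tao pair as 7 objects in a line; the pair has 2 internal arrangements.
So the count is 2·(7)! = 10080.

10080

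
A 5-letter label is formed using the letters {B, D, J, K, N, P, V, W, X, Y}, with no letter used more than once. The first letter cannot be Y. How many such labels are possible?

The first letter has 10−1 = 9 choices (anything except Y).
The remaining 4 letters are filled from the other 9 symbols without repetition: 9 × 8 × 7 × 6 = 3024.
Total: 9 × 3024 = 27216.

27216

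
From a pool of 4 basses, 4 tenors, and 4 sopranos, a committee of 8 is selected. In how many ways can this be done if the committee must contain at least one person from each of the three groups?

Unrestricted: C(12,8) = 495 ways to pick any 8 of the 12.
Subtract selections that omit an entire group: no basses → C(8,8) = 1; no tenors → C(8,8) = 1; no sopranos → C(8,8) = 1.
Add back selections omitting two groups (i.e. drawn from a single group): C(4,8) + C(4,8) + C(4,8) = 0.
By inclusion–exclusion: 495 − 3 + 0 = 492.

492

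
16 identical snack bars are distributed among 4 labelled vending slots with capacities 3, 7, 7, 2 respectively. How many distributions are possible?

Without the upper bounds there are C(19,3) = 969 ways to split 16 among 4 vending slots.
Subtract solutions that violate a single cap (substitute x_i' = x_i − (cap_i+1)): x_1 ≥ 4 gives C(15,3) = 455; x_2 ≥ 8 gives C(11,3) = 165; x_3 ≥ 8 gives C(11,3) = 165; x_4 ≥ 3 gives C(16,3) = 560. Together 1345.
Add back pairs where two caps are both exceeded: 35 + 35 + 220 + 1 + 56 + 56 = 403.
Subtract triples: 0 + 4 + 4 + 0 = 8.
By inclusion–exclusion the count is 969 − 1345 + 403 − 8 = 19.

19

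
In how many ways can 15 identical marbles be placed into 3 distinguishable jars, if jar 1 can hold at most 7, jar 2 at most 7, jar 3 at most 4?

Ignoring the caps, the number of non-negative solutions to x_1+…+x_3 = 15 is C(17,2) = 136.
Subtract solutions that violate a single cap (substitute x_i' = x_i − (cap_i+1)): x_1 ≥ 8 gives C(9,2) = 36; x_2 ≥ 8 gives C(9,2) = 36; x_3 ≥ 5 gives C(12,2) = 66. Together 138.
Add back pairs where two caps are both exceeded: 0 + 6 + 6 = 12.
By inclusion–exclusion the count is 136 − 138 + 12 = 10.

10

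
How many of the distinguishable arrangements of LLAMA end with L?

12

Fix L in the last position and arrange the remaining 4 letters.
Those 4 letters have A appearing twice, giving (4)!/(2!) = 12.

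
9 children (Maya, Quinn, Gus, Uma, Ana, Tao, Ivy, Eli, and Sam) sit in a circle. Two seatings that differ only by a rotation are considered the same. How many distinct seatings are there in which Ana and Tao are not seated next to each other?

30240

Without the restriction there are (8)! = 40320 seatings.
Those with Ana next to Tao: fuse the pair into one unit and seat 8 units around a circle — 2·(7)! = 10080.
Subtracting, 40320 − 10080 = 30240.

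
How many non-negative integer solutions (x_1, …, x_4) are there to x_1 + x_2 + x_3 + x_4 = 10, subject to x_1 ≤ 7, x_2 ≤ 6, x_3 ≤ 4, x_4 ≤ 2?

Ignoring the caps, the number of non-negative solutions to x_1+…+x_4 = 10 is C(13,3) = 286.
Subtract solutions that violate a single cap (substitute x_i' = x_i − (cap_i+1)): x_1 ≥ 8 gives C(5,3) = 10; x_2 ≥ 7 gives C(6,3) = 20; x_3 ≥ 5 gives C(8,3) = 56; x_4 ≥ 3 gives C(10,3) = 120. Together 206.
Add back pairs where two caps are both exceeded: 0 + 0 + 0 + 0 + 1 + 10 = 11.
By inclusion–exclusion the count is 286 − 206 + 11 = 91.

91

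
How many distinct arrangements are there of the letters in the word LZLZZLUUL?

Letter multiplicities in LZLZZLUUL: L×4, U×2, Z×3.
The number of distinct arrangements is 9!/(4!·3!·2!) = 362880/288 = 1260.

1260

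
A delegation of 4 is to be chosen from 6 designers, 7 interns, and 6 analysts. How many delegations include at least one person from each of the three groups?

2016

With no constraint there are C(19,4) = 3876 possible selections.
Subtract selections that omit an entire group: no designers → C(13,4) = 715; no interns → C(12,4) = 495; no analysts → C(13,4) = 715.
Add back selections omitting two groups (i.e. drawn from a single group): C(6,4) + C(7,4) + C(6,4) = 65.
By inclusion–exclusion: 3876 − 1925 + 65 = 2016.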